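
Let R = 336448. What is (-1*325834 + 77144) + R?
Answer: 87758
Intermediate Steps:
(-1*325834 + 77144) + R = (-1*325834 + 77144) + 336448 = (-325834 + 77144) + 336448 = -248690 + 336448 = 87758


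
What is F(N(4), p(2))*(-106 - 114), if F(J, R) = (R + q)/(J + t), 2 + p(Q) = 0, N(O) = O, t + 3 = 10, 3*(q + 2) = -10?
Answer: 440/3 ≈ 146.67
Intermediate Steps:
q = -16/3 (q = -2 + (⅓)*(-10) = -2 - 10/3 = -16/3 ≈ -5.3333)
t = 7 (t = -3 + 10 = 7)
p(Q) = -2 (p(Q) = -2 + 0 = -2)
F(J, R) = (-16/3 + R)/(7 + J) (F(J, R) = (R - 16/3)/(J + 7) = (-16/3 + R)/(7 + J))
F(N(4), p(2))*(-106 - 114) = ((-16/3 - 2)/(7 + 4))*(-106 - 114) = (-22/3/11)*(-220) = ((1/11)*(-22/3))*(-220) = -⅔*(-220) = 440/3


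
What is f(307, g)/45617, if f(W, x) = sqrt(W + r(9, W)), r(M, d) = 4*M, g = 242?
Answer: 7*sqrt(7)/45617 ≈ 0.00040599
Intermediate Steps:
f(W, x) = sqrt(36 + W) (f(W, x) = sqrt(W + 4*9) = sqrt(W + 36) = sqrt(36 + W))
f(307, g)/45617 = sqrt(36 + 307)/45617 = sqrt(343)*(1/45617) = (7*sqrt(7))*(1/45617) = 7*sqrt(7)/45617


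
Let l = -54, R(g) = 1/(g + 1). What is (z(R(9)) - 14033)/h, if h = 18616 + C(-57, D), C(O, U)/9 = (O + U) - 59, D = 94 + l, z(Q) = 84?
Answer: -13949/17932 ≈ -0.77788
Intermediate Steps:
R(g) = 1/(1 + g)
D = 40 (D = 94 - 54 = 40)
C(O, U) = -531 + 9*O + 9*U (C(O, U) = 9*((O + U) - 59) = 9*(-59 + O + U) = -531 + 9*O + 9*U)
h = 17932 (h = 18616 + (-531 + 9*(-57) + 9*40) = 18616 + (-531 - 513 + 360) = 18616 - 684 = 17932)
(z(R(9)) - 14033)/h = (84 - 14033)/17932 = -13949*1/17932 = -13949/17932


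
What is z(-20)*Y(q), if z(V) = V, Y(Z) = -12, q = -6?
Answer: 240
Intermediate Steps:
z(-20)*Y(q) = -20*(-12) = 240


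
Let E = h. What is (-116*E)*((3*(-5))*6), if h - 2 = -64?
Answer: -647280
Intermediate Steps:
h = -62 (h = 2 - 64 = -62)
E = -62
(-116*E)*((3*(-5))*6) = (-116*(-62))*((3*(-5))*6) = 7192*(-15*6) = 7192*(-90) = -647280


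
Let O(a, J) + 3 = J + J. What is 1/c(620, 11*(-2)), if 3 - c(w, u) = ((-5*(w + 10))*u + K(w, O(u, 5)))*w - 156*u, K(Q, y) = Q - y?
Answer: -1/43349489 ≈ -2.3068e-8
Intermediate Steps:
O(a, J) = -3 + 2*J (O(a, J) = -3 + (J + J) = -3 + 2*J)
c(w, u) = 3 + 156*u - w*(-7 + w + u*(-50 - 5*w)) (c(w, u) = 3 - (((-5*(w + 10))*u + (w - (-3 + 2*5)))*w - 156*u) = 3 - (((-5*(10 + w))*u + (w - (-3 + 10)))*w - 156*u) = 3 - (((-50 - 5*w)*u + (w - 1*7))*w - 156*u) = 3 - ((u*(-50 - 5*w) + (w - 7))*w - 156*u) = 3 - ((u*(-50 - 5*w) + (-7 + w))*w - 156*u) = 3 - ((-7 + w + u*(-50 - 5*w))*w - 156*u) = 3 - (w*(-7 + w + u*(-50 - 5*w)) - 156*u) = 3 - (-156*u + w*(-7 + w + u*(-50 - 5*w))) = 3 + (156*u - w*(-7 + w + u*(-50 - 5*w))) = 3 + 156*u - w*(-7 + w + u*(-50 - 5*w)))
1/c(620, 11*(-2)) = 1/(3 + 156*(11*(-2)) - 1*620*(-7 + 620) + 5*(11*(-2))*620² + 50*(11*(-2))*620) = 1/(3 + 156*(-22) - 1*620*613 + 5*(-22)*384400 + 50*(-22)*620) = 1/(3 - 3432 - 380060 - 42284000 - 682000) = 1/(-43349489) = -1/43349489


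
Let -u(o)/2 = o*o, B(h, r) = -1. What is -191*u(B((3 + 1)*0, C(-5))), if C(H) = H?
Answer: 382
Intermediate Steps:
u(o) = -2*o**2 (u(o) = -2*o*o = -2*o**2)
-191*u(B((3 + 1)*0, C(-5))) = -(-382)*(-1)**2 = -(-382) = -191*(-2) = 382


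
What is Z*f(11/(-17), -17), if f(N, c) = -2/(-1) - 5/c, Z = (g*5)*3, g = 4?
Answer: 2340/17 ≈ 137.65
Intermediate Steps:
Z = 60 (Z = (4*5)*3 = 20*3 = 60)
f(N, c) = 2 - 5/c (f(N, c) = -2*(-1) - 5/c = 2 - 5/c)
Z*f(11/(-17), -17) = 60*(2 - 5/(-17)) = 60*(2 - 5*(-1/17)) = 60*(2 + 5/17) = 60*(39/17) = 2340/17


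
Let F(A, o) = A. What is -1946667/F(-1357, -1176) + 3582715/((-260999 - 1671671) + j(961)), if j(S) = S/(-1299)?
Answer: 4880868584205852/3406801817887 ≈ 1432.7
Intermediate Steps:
j(S) = -S/1299 (j(S) = S*(-1/1299) = -S/1299)
-1946667/F(-1357, -1176) + 3582715/((-260999 - 1671671) + j(961)) = -1946667/(-1357) + 3582715/((-260999 - 1671671) - 1/1299*961) = -1946667*(-1/1357) + 3582715/(-1932670 - 961/1299) = 1946667/1357 + 3582715/(-2510539291/1299) = 1946667/1357 + 3582715*(-1299/2510539291) = 1946667/1357 - 4653946785/2510539291 = 4880868584205852/3406801817887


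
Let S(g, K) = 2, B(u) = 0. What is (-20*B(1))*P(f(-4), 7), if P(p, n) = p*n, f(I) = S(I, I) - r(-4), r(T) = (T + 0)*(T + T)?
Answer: 0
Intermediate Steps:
r(T) = 2*T**2 (r(T) = T*(2*T) = 2*T**2)
f(I) = -30 (f(I) = 2 - 2*(-4)**2 = 2 - 2*16 = 2 - 1*32 = 2 - 32 = -30)
P(p, n) = n*p
(-20*B(1))*P(f(-4), 7) = (-20*0)*(7*(-30)) = 0*(-210) = 0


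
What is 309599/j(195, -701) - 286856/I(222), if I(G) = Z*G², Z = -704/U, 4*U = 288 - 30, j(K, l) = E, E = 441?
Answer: 298610737921/425025216 ≈ 702.57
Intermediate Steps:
j(K, l) = 441
U = 129/2 (U = (288 - 30)/4 = (¼)*258 = 129/2 ≈ 64.500)
Z = -1408/129 (Z = -704/129/2 = -704*2/129 = -1408/129 ≈ -10.915)
I(G) = -1408*G²/129
309599/j(195, -701) - 286856/I(222) = 309599/441 - 286856/((-1408/129*222²)) = 309599*(1/441) - 286856/((-1408/129*49284)) = 309599/441 - 286856/(-23130624/43) = 309599/441 - 286856*(-43/23130624) = 309599/441 + 1541851/2891328 = 298610737921/425025216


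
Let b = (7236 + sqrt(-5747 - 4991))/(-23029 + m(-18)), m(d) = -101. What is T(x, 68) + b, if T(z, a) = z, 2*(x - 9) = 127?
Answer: 185521/2570 - I*sqrt(10738)/23130 ≈ 72.187 - 0.0044801*I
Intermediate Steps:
x = 145/2 (x = 9 + (1/2)*127 = 9 + 127/2 = 145/2 ≈ 72.500)
b = -402/1285 - I*sqrt(10738)/23130 (b = (7236 + sqrt(-5747 - 4991))/(-23029 - 101) = (7236 + sqrt(-10738))/(-23130) = (7236 + I*sqrt(10738))*(-1/23130) = -402/1285 - I*sqrt(10738)/23130 ≈ -0.31284 - 0.0044801*I)
T(x, 68) + b = 145/2 + (-402/1285 - I*sqrt(10738)/23130) = 185521/2570 - I*sqrt(10738)/23130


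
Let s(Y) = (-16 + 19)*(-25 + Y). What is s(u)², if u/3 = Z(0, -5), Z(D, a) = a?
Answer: 14400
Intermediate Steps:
u = -15 (u = 3*(-5) = -15)
s(Y) = -75 + 3*Y (s(Y) = 3*(-25 + Y) = -75 + 3*Y)
s(u)² = (-75 + 3*(-15))² = (-75 - 45)² = (-120)² = 14400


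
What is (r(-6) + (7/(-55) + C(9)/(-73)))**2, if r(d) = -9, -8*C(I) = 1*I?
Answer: 85657484929/1031694400 ≈ 83.026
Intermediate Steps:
C(I) = -I/8
(r(-6) + (7/(-55) + C(9)/(-73)))**2 = (-9 + (7/(-55) - 1/8*9/(-73)))**2 = (-9 + (7*(-1/55) - 9/8*(-1/73)))**2 = (-9 + (-7/55 + 9/584))**2 = (-9 - 3593/32120)**2 = (-292673/32120)**2 = 85657484929/1031694400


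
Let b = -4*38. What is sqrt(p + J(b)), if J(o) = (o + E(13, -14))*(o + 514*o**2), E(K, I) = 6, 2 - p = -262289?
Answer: 3*I*sqrt(192614677) ≈ 41636.0*I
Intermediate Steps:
b = -152
p = 262291 (p = 2 - 1*(-262289) = 2 + 262289 = 262291)
J(o) = (6 + o)*(o + 514*o**2) (J(o) = (o + 6)*(o + 514*o**2) = (6 + o)*(o + 514*o**2))
sqrt(p + J(b)) = sqrt(262291 - 152*(6 + 514*(-152)**2 + 3085*(-152))) = sqrt(262291 - 152*(6 + 514*23104 - 468920)) = sqrt(262291 - 152*(6 + 11875456 - 468920)) = sqrt(262291 - 152*11406542) = sqrt(262291 - 1733794384) = sqrt(-1733532093) = 3*I*sqrt(192614677)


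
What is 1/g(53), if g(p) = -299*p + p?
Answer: -1/15794 ≈ -6.3315e-5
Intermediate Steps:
g(p) = -298*p
1/g(53) = 1/(-298*53) = 1/(-15794) = -1/15794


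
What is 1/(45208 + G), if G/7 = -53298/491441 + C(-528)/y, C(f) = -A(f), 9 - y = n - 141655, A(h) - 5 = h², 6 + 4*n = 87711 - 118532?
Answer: 293627643003/13270259338678514 ≈ 2.2127e-5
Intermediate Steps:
n = -30827/4 (n = -3/2 + (87711 - 118532)/4 = -3/2 + (¼)*(-30821) = -3/2 - 30821/4 = -30827/4 ≈ -7706.8)
A(h) = 5 + h²
y = 597483/4 (y = 9 - (-30827/4 - 141655) = 9 - 1*(-597447/4) = 9 + 597447/4 = 597483/4 ≈ 1.4937e+5)
C(f) = -5 - f² (C(f) = -(5 + f²) = -5 - f²)
G = -4059146201110/293627643003 (G = 7*(-53298/491441 + (-5 - 1*(-528)²)/(597483/4)) = 7*(-53298*1/491441 + (-5 - 1*278784)*(4/597483)) = 7*(-53298/491441 + (-5 - 278784)*(4/597483)) = 7*(-53298/491441 - 278789*4/597483) = 7*(-53298/491441 - 1115156/597483) = 7*(-579878028730/293627643003) = -4059146201110/293627643003 ≈ -13.824)
1/(45208 + G) = 1/(45208 - 4059146201110/293627643003) = 1/(13270259338678514/293627643003) = 293627643003/13270259338678514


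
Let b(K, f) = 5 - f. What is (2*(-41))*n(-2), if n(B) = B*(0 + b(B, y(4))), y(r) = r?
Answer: 164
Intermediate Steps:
n(B) = B (n(B) = B*(0 + (5 - 1*4)) = B*(0 + (5 - 4)) = B*(0 + 1) = B*1 = B)
(2*(-41))*n(-2) = (2*(-41))*(-2) = -82*(-2) = 164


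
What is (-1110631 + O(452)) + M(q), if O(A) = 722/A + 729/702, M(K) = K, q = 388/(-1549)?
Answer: -2527214310755/2275481 ≈ -1.1106e+6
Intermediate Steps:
q = -388/1549 (q = 388*(-1/1549) = -388/1549 ≈ -0.25048)
O(A) = 27/26 + 722/A (O(A) = 722/A + 729*(1/702) = 722/A + 27/26 = 27/26 + 722/A)
(-1110631 + O(452)) + M(q) = (-1110631 + (27/26 + 722/452)) - 388/1549 = (-1110631 + (27/26 + 722*(1/452))) - 388/1549 = (-1110631 + (27/26 + 361/226)) - 388/1549 = (-1110631 + 3872/1469) - 388/1549 = -1631513067/1469 - 388/1549 = -2527214310755/2275481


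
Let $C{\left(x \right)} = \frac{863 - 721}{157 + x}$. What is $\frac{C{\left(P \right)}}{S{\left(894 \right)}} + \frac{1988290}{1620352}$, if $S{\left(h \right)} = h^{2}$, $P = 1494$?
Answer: $\frac{327953213082803}{267264633489984} \approx 1.2271$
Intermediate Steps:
$C{\left(x \right)} = \frac{142}{157 + x}$
$\frac{C{\left(P \right)}}{S{\left(894 \right)}} + \frac{1988290}{1620352} = \frac{142 \frac{1}{157 + 1494}}{894^{2}} + \frac{1988290}{1620352} = \frac{142 \cdot \frac{1}{1651}}{799236} + 1988290 \cdot \frac{1}{1620352} = 142 \cdot \frac{1}{1651} \cdot \frac{1}{799236} + \frac{994145}{810176} = \frac{142}{1651} \cdot \frac{1}{799236} + \frac{994145}{810176} = \frac{71}{659769318} + \frac{994145}{810176} = \frac{327953213082803}{267264633489984}$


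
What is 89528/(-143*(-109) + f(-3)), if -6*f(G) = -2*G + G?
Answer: 179056/31173 ≈ 5.7439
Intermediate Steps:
f(G) = G/6 (f(G) = -(-2*G + G)/6 = -(-1)*G/6 = G/6)
89528/(-143*(-109) + f(-3)) = 89528/(-143*(-109) + (1/6)*(-3)) = 89528/(15587 - 1/2) = 89528/(31173/2) = 89528*(2/31173) = 179056/31173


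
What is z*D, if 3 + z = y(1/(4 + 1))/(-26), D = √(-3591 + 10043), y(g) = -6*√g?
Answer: 6*√1613*(-65 + √5)/65 ≈ -232.68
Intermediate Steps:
D = 2*√1613 (D = √6452 = 2*√1613 ≈ 80.324)
z = -3 + 3*√5/65 (z = -3 - 6/√(4 + 1)/(-26) = -3 - 6*√5/5*(-1/26) = -3 + 3*√5/65 ≈ -2.8968)
z*D = (-3 + 3*√5/65)*(2*√1613) = 2*√1613*(-3 + 3*√5/65)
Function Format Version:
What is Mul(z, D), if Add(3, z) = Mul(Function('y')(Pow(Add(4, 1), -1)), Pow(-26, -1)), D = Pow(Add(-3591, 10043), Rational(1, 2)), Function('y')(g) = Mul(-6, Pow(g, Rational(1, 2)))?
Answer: Mul(Rational(6, 65), Pow(1613, Rational(1, 2)), Add(-65, Pow(5, Rational(1, 2)))) ≈ -232.68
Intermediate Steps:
D = Mul(2, Pow(1613, Rational(1, 2))) (D = Pow(6452, Rational(1, 2)) = Mul(2, Pow(1613, Rational(1, 2))) ≈ 80.324)
z = Add(-3, Mul(Rational(3, 65), Pow(5, Rational(1, 2)))) (z = Add(-3, Mul(Mul(-6, Pow(Pow(Add(4, 1), -1), Rational(1, 2))), Pow(-26, -1))) = Add(-3, Mul(Mul(-6, Pow(Pow(5, -1), Rational(1, 2))), Rational(-1, 26))) = Add(-3, Mul(Mul(-6, Pow(Rational(1, 5), Rational(1, 2))), Rational(-1, 26))) = Add(-3, Mul(Mul(-6, Mul(Rational(1, 5), Pow(5, Rational(1, 2)))), Rational(-1, 26))) = Add(-3, Mul(Mul(Rational(-6, 5), Pow(5, Rational(1, 2))), Rational(-1, 26))) = Add(-3, Mul(Rational(3, 65), Pow(5, Rational(1, 2)))) ≈ -2.8968)
Mul(z, D) = Mul(Add(-3, Mul(Rational(3, 65), Pow(5, Rational(1, 2)))), Mul(2, Pow(1613, Rational(1, 2)))) = Mul(2, Pow(1613, Rational(1, 2)), Add(-3, Mul(Rational(3, 65), Pow(5, Rational(1, 2)))))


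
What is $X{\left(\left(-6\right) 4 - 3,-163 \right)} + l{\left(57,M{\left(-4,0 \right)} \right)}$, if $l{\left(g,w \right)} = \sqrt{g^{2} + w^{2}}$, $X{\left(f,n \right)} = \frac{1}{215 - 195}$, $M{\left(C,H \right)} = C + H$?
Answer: $\frac{1}{20} + \sqrt{3265} \approx 57.19$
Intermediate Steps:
$X{\left(f,n \right)} = \frac{1}{20}$
$X{\left(\left(-6\right) 4 - 3,-163 \right)} + l{\left(57,M{\left(-4,0 \right)} \right)} = \frac{1}{20} + \sqrt{57^{2} + \left(-4 + 0\right)^{2}} = \frac{1}{20} + \sqrt{3249 + \left(-4\right)^{2}} = \frac{1}{20} + \sqrt{3249 + 16} = \frac{1}{20} + \sqrt{3265}$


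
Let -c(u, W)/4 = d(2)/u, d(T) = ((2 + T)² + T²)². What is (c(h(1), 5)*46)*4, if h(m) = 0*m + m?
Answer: -294400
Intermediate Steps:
h(m) = m (h(m) = 0 + m = m)
d(T) = (T² + (2 + T)²)²
c(u, W) = -1600/u (c(u, W) = -4*(2² + (2 + 2)²)²/u = -4*(4 + 4²)²/u = -4*(4 + 16)²/u = -4*20²/u = -1600/u)
(c(h(1), 5)*46)*4 = (-1600/1*46)*4 = (-1600*1*46)*4 = -1600*46*4 = -73600*4 = -294400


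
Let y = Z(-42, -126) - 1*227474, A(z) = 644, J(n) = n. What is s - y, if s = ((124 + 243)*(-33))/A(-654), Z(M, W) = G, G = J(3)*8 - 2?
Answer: 146466977/644 ≈ 2.2743e+5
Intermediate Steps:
G = 22 (G = 3*8 - 2 = 24 - 2 = 22)
Z(M, W) = 22
y = -227452 (y = 22 - 1*227474 = 22 - 227474 = -227452)
s = -12111/644 (s = ((124 + 243)*(-33))/644 = (367*(-33))*(1/644) = -12111*1/644 = -12111/644 ≈ -18.806)
s - y = -12111/644 - 1*(-227452) = -12111/644 + 227452 = 146466977/644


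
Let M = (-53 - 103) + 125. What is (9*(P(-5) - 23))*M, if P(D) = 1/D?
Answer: 32364/5 ≈ 6472.8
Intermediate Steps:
P(D) = 1/D
M = -31 (M = -156 + 125 = -31)
(9*(P(-5) - 23))*M = (9*(1/(-5) - 23))*(-31) = (9*(-1/5 - 23))*(-31) = (9*(-116/5))*(-31) = -1044/5*(-31) = 32364/5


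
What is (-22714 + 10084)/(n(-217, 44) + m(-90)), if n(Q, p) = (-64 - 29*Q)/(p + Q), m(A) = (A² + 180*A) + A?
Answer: 2184990/1423099 ≈ 1.5354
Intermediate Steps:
m(A) = A² + 181*A
n(Q, p) = (-64 - 29*Q)/(Q + p)
(-22714 + 10084)/(n(-217, 44) + m(-90)) = (-22714 + 10084)/((-64 - 29*(-217))/(-217 + 44) - 90*(181 - 90)) = -12630/((-64 + 6293)/(-173) - 90*91) = -12630/(-1/173*6229 - 8190) = -12630/(-6229/173 - 8190) = -12630/(-1423099/173) = -12630*(-173/1423099) = 2184990/1423099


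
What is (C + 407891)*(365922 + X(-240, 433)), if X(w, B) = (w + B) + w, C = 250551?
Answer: 240907466750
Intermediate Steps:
X(w, B) = B + 2*w (X(w, B) = (B + w) + w = B + 2*w)
(C + 407891)*(365922 + X(-240, 433)) = (250551 + 407891)*(365922 + (433 + 2*(-240))) = 658442*(365922 + (433 - 480)) = 658442*(365922 - 47) = 658442*365875 = 240907466750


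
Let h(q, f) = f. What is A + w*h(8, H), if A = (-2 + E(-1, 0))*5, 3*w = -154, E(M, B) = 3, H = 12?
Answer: -611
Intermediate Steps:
w = -154/3 (w = (1/3)*(-154) = -154/3 ≈ -51.333)
A = 5 (A = (-2 + 3)*5 = 1*5 = 5)
A + w*h(8, H) = 5 - 154/3*12 = 5 - 616 = -611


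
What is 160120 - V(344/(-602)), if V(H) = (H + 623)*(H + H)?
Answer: 7880736/49 ≈ 1.6083e+5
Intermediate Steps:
V(H) = 2*H*(623 + H) (V(H) = (623 + H)*(2*H) = 2*H*(623 + H))
160120 - V(344/(-602)) = 160120 - 2*344/(-602)*(623 + 344/(-602)) = 160120 - 2*344*(-1/602)*(623 + 344*(-1/602)) = 160120 - 2*(-4)*(623 - 4/7)/7 = 160120 - 2*(-4)*4357/(7*7) = 160120 - 1*(-34856/49) = 160120 + 34856/49 = 7880736/49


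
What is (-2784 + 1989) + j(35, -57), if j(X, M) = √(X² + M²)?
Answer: -795 + √4474 ≈ -728.11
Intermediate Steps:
j(X, M) = √(M² + X²)
(-2784 + 1989) + j(35, -57) = (-2784 + 1989) + √((-57)² + 35²) = -795 + √(3249 + 1225) = -795 + √4474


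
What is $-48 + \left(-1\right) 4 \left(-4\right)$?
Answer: $-32$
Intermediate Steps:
$-48 + \left(-1\right) 4 \left(-4\right) = -48 - -16 = -48 + 16 = -32$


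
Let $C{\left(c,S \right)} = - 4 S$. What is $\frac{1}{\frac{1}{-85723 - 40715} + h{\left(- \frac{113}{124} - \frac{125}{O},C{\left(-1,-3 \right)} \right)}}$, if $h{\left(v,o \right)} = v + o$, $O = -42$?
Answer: $\frac{54874092}{771798191} \approx 0.071099$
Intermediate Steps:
$h{\left(v,o \right)} = o + v$
$\frac{1}{\frac{1}{-85723 - 40715} + h{\left(- \frac{113}{124} - \frac{125}{O},C{\left(-1,-3 \right)} \right)}} = \frac{1}{\frac{1}{-85723 - 40715} - - \frac{36625}{2604}} = \frac{1}{\frac{1}{-126438} + \left(12 - - \frac{5377}{2604}\right)} = \frac{1}{- \frac{1}{126438} + \left(12 + \left(- \frac{113}{124} + \frac{125}{42}\right)\right)} = \frac{1}{- \frac{1}{126438} + \left(12 + \frac{5377}{2604}\right)} = \frac{1}{- \frac{1}{126438} + \frac{36625}{2604}} = \frac{1}{\frac{771798191}{54874092}} = \frac{54874092}{771798191}$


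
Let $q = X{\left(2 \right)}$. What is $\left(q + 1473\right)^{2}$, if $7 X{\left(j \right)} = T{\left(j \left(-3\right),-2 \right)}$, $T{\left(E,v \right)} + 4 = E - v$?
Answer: $\frac{106151809}{49} \approx 2.1664 \cdot 10^{6}$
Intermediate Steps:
$T{\left(E,v \right)} = -4 + E - v$ ($T{\left(E,v \right)} = -4 + \left(E - v\right) = -4 + E - v$)
$X{\left(j \right)} = - \frac{2}{7} - \frac{3 j}{7}$ ($X{\left(j \right)} = \frac{-4 + j \left(-3\right) - -2}{7} = \frac{-4 - 3 j + 2}{7} = \frac{-2 - 3 j}{7} = - \frac{2}{7} - \frac{3 j}{7}$)
$q = - \frac{8}{7}$ ($q = - \frac{2}{7} - \frac{6}{7} = - \frac{8}{7} \approx -1.1429$)
$\left(q + 1473\right)^{2} = \left(- \frac{8}{7} + 1473\right)^{2} = \left(\frac{10303}{7}\right)^{2} = \frac{106151809}{49}$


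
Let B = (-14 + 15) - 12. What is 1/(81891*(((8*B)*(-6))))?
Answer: 1/43238448 ≈ 2.3128e-8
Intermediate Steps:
B = -11 (B = 1 - 12 = -11)
1/(81891*(((8*B)*(-6)))) = 1/(81891*(((8*(-11))*(-6)))) = 1/(81891*((-88*(-6)))) = (1/81891)/528 = (1/81891)*(1/528) = 1/43238448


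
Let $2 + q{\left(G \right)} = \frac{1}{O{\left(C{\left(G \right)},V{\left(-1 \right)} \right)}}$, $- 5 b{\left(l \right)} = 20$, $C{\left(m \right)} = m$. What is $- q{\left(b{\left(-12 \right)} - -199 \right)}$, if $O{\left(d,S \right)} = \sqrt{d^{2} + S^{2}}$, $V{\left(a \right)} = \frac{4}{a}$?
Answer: $2 - \frac{\sqrt{38041}}{38041} \approx 1.9949$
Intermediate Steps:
$b{\left(l \right)} = -4$ ($b{\left(l \right)} = \left(- \frac{1}{5}\right) 20 = -4$)
$O{\left(d,S \right)} = \sqrt{S^{2} + d^{2}}$
$q{\left(G \right)} = -2 + \frac{1}{\sqrt{16 + G^{2}}}$ ($q{\left(G \right)} = -2 + \frac{1}{\sqrt{\left(\frac{4}{-1}\right)^{2} + G^{2}}} = -2 + \frac{1}{\sqrt{\left(4 \left(-1\right)\right)^{2} + G^{2}}} = -2 + \frac{1}{\sqrt{\left(-4\right)^{2} + G^{2}}} = -2 + \frac{1}{\sqrt{16 + G^{2}}}$)
$- q{\left(b{\left(-12 \right)} - -199 \right)} = - (-2 + \frac{1}{\sqrt{16 + \left(-4 - -199\right)^{2}}}) = - (-2 + \frac{1}{\sqrt{16 + \left(-4 + 199\right)^{2}}}) = - (-2 + \frac{1}{\sqrt{16 + 195^{2}}}) = - (-2 + \frac{1}{\sqrt{16 + 38025}}) = - (-2 + \frac{1}{\sqrt{38041}}) = - (-2 + \frac{\sqrt{38041}}{38041}) = 2 - \frac{\sqrt{38041}}{38041}$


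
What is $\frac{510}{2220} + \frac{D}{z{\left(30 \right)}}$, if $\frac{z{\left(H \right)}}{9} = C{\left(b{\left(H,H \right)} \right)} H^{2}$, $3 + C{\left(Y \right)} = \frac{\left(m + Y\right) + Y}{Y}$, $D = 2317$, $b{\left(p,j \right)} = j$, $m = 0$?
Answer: $- \frac{16879}{299700} \approx -0.05632$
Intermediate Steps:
$C{\left(Y \right)} = -1$ ($C{\left(Y \right)} = -3 + \frac{\left(0 + Y\right) + Y}{Y} = -3 + \frac{Y + Y}{Y} = -3 + \frac{2 Y}{Y} = -3 + 2 = -1$)
$z{\left(H \right)} = - 9 H^{2}$ ($z{\left(H \right)} = 9 \left(- H^{2}\right) = - 9 H^{2}$)
$\frac{510}{2220} + \frac{D}{z{\left(30 \right)}} = \frac{510}{2220} + \frac{2317}{\left(-9\right) 30^{2}} = 510 \cdot \frac{1}{2220} + \frac{2317}{\left(-9\right) 900} = \frac{17}{74} + \frac{2317}{-8100} = \frac{17}{74} + 2317 \left(- \frac{1}{8100}\right) = \frac{17}{74} - \frac{2317}{8100} = - \frac{16879}{299700}$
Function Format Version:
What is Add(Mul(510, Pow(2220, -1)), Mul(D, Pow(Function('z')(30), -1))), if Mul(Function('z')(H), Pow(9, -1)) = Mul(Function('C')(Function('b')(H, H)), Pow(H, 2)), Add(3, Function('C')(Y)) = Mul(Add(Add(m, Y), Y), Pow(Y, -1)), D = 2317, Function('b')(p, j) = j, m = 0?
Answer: Rational(-16879, 299700) ≈ -0.056320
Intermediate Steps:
Function('C')(Y) = -1 (Function('C')(Y) = Add(-3, Mul(Add(Add(0, Y), Y), Pow(Y, -1))) = Add(-3, Mul(Add(Y, Y), Pow(Y, -1))) = Add(-3, Mul(Mul(2, Y), Pow(Y, -1))) = Add(-3, 2) = -1)
Function('z')(H) = Mul(-9, Pow(H, 2)) (Function('z')(H) = Mul(9, Mul(-1, Pow(H, 2))) = Mul(-9, Pow(H, 2)))
Add(Mul(510, Pow(2220, -1)), Mul(D, Pow(Function('z')(30), -1))) = Add(Mul(510, Pow(2220, -1)), Mul(2317, Pow(Mul(-9, Pow(30, 2)), -1))) = Add(Mul(510, Rational(1, 2220)), Mul(2317, Pow(Mul(-9, 900), -1))) = Add(Rational(17, 74), Mul(2317, Pow(-8100, -1))) = Add(Rational(17, 74), Mul(2317, Rational(-1, 8100))) = Add(Rational(17, 74), Rational(-2317, 8100)) = Rational(-16879, 299700)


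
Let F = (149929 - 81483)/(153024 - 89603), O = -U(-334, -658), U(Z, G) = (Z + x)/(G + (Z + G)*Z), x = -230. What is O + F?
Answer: 11334404132/10485711035 ≈ 1.0809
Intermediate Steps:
U(Z, G) = (-230 + Z)/(G + Z*(G + Z)) (U(Z, G) = (Z - 230)/(G + (Z + G)*Z) = (-230 + Z)/(G + (G + Z)*Z) = (-230 + Z)/(G + Z*(G + Z)))
O = 282/165335 (O = -(-230 - 334)/(-658 + (-334)² - 658*(-334)) = -(-564)/(-658 + 111556 + 219772) = -(-564)/330670 = -1*(-282/165335) = 282/165335 ≈ 0.0017056)
F = 68446/63421 ≈ 1.0792
O + F = 282/165335 + 68446/63421 = 11334404132/10485711035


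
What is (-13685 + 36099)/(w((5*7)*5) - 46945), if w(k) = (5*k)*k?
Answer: 11207/53090 ≈ 0.21109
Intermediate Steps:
w(k) = 5*k²
(-13685 + 36099)/(w((5*7)*5) - 46945) = (-13685 + 36099)/(5*((5*7)*5)² - 46945) = 22414/(5*(35*5)² - 46945) = 22414/(5*175² - 46945) = 22414/(5*30625 - 46945) = 22414/(153125 - 46945) = 22414/106180 = 22414*(1/106180) = 11207/53090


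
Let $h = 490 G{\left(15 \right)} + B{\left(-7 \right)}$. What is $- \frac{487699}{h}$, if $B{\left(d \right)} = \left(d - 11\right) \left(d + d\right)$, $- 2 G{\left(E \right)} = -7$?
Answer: $- \frac{487699}{1967} \approx -247.94$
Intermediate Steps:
$G{\left(E \right)} = \frac{7}{2}$ ($G{\left(E \right)} = \left(- \frac{1}{2}\right) \left(-7\right) = \frac{7}{2}$)
$B{\left(d \right)} = 2 d \left(-11 + d\right)$ ($B{\left(d \right)} = \left(-11 + d\right) 2 d = 2 d \left(-11 + d\right)$)
$h = 1967$ ($h = 490 \cdot \frac{7}{2} + 2 \left(-7\right) \left(-11 - 7\right) = 1715 + 2 \left(-7\right) \left(-18\right) = 1715 + 252 = 1967$)
$- \frac{487699}{h} = - \frac{487699}{1967}$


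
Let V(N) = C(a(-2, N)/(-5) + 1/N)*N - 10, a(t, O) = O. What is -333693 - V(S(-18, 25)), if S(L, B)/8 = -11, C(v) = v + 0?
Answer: -1660676/5 ≈ -3.3214e+5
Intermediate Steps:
C(v) = v
S(L, B) = -88 (S(L, B) = 8*(-11) = -88)
V(N) = -10 + N*(1/N - N/5) (V(N) = (N/(-5) + 1/N)*N - 10 = (N*(-⅕) + 1/N)*N - 10 = (-N/5 + 1/N)*N - 10 = (1/N - N/5)*N - 10 = N*(1/N - N/5) - 10 = -10 + N*(1/N - N/5))
-333693 - V(S(-18, 25)) = -333693 - (-9 - ⅕*(-88)²) = -333693 - (-9 - ⅕*7744) = -333693 - (-9 - 7744/5) = -333693 - 1*(-7789/5) = -333693 + 7789/5 = -1660676/5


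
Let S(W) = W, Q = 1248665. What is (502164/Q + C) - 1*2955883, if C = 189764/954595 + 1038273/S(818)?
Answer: -576167841556432272331/195006188224430 ≈ -2.9546e+6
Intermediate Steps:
C = 991285441387/780858710 (C = 189764/954595 + 1038273/818 = 991285441387/780858710 ≈ 1269.5)
(502164/Q + C) - 1*2955883 = (502164/1248665 + 991285441387/780858710) - 1*2955883 = (502164*(1/1248665) + 991285441387/780858710) - 2955883 = (502164/1248665 + 991285441387/780858710) - 2955883 = 247635110960549359/195006188224430 - 2955883 = -576167841556432272331/195006188224430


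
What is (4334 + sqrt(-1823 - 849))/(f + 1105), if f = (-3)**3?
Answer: 197/49 + 2*I*sqrt(167)/539 ≈ 4.0204 + 0.047951*I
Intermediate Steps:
f = -27
(4334 + sqrt(-1823 - 849))/(f + 1105) = (4334 + sqrt(-1823 - 849))/(-27 + 1105) = (4334 + sqrt(-2672))/1078 = (4334 + 4*I*sqrt(167))*(1/1078) = 197/49 + 2*I*sqrt(167)/539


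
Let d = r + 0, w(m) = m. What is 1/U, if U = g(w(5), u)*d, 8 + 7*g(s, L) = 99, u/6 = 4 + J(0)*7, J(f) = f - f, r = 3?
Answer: 1/39 ≈ 0.025641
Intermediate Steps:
J(f) = 0
u = 24 (u = 6*(4 + 0*7) = 6*(4 + 0) = 6*4 = 24)
g(s, L) = 13 (g(s, L) = -8/7 + (1/7)*99 = -8/7 + 99/7 = 13)
d = 3 (d = 3 + 0 = 3)
U = 39 (U = 13*3 = 39)
1/U = 1/39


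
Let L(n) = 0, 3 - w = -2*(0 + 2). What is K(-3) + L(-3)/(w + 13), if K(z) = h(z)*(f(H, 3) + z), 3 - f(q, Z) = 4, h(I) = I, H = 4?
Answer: 12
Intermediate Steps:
f(q, Z) = -1 (f(q, Z) = 3 - 1*4 = 3 - 4 = -1)
K(z) = z*(-1 + z)
w = 7 (w = 3 - (-2)*(0 + 2) = 3 - (-2)*2 = 3 - 1*(-4) = 3 + 4 = 7)
K(-3) + L(-3)/(w + 13) = -3*(-1 - 3) + 0/(7 + 13) = -3*(-4) + 0/20 = 12 + (1/20)*0 = 12 + 0 = 12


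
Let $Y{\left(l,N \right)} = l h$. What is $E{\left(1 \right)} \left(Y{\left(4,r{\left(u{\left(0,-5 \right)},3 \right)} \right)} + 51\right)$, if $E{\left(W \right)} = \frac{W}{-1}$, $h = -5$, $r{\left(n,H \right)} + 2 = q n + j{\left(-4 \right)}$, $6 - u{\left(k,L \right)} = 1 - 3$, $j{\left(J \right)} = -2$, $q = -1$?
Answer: $-31$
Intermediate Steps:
$u{\left(k,L \right)} = 8$ ($u{\left(k,L \right)} = 6 - \left(1 - 3\right) = 6 - -2 = 6 + 2 = 8$)
$r{\left(n,H \right)} = -4 - n$ ($r{\left(n,H \right)} = -2 - \left(2 + n\right) = -4 - n$)
$E{\left(W \right)} = - W$ ($E{\left(W \right)} = W \left(-1\right) = - W$)
$Y{\left(l,N \right)} = - 5 l$ ($Y{\left(l,N \right)} = l \left(-5\right) = - 5 l$)
$E{\left(1 \right)} \left(Y{\left(4,r{\left(u{\left(0,-5 \right)},3 \right)} \right)} + 51\right) = \left(-1\right) 1 \left(\left(-5\right) 4 + 51\right) = - (-20 + 51) = \left(-1\right) 31 = -31$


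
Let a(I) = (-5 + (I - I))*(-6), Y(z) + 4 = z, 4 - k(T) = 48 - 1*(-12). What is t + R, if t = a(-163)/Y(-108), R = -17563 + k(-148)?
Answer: -986679/56 ≈ -17619.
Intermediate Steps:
k(T) = -56 (k(T) = 4 - (48 - 1*(-12)) = 4 - (48 + 12) = 4 - 1*60 = 4 - 60 = -56)
Y(z) = -4 + z
a(I) = 30 (a(I) = (-5 + 0)*(-6) = -5*(-6) = 30)
R = -17619 (R = -17563 - 56 = -17619)
t = -15/56 (t = 30/(-4 - 108) = 30/(-112) = 30*(-1/112) = -15/56 ≈ -0.26786)
t + R = -15/56 - 17619 = -986679/56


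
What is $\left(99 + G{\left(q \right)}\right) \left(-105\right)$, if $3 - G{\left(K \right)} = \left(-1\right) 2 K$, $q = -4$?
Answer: $-9870$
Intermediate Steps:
$G{\left(K \right)} = 3 + 2 K$ ($G{\left(K \right)} = 3 - \left(-1\right) 2 K = 3 - - 2 K = 3 + 2 K$)
$\left(99 + G{\left(q \right)}\right) \left(-105\right) = \left(99 + \left(3 + 2 \left(-4\right)\right)\right) \left(-105\right) = \left(99 + \left(3 - 8\right)\right) \left(-105\right) = \left(99 - 5\right) \left(-105\right) = 94 \left(-105\right) = -9870$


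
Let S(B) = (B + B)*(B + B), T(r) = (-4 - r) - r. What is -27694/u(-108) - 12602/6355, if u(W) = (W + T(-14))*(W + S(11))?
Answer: -111013099/100358160 ≈ -1.1062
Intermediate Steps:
T(r) = -4 - 2*r
S(B) = 4*B**2 (S(B) = (2*B)*(2*B) = 4*B**2)
u(W) = (24 + W)*(484 + W) (u(W) = (W + (-4 - 2*(-14)))*(W + 4*11**2) = (W + (-4 + 28))*(W + 4*121) = (W + 24)*(W + 484) = (24 + W)*(484 + W))
-27694/u(-108) - 12602/6355 = -27694/(11616 + (-108)**2 + 508*(-108)) - 12602/6355 = -27694/(11616 + 11664 - 54864) - 12602*1/6355 = -27694/(-31584) - 12602/6355 = -27694*(-1/31584) - 12602/6355 = 13847/15792 - 12602/6355 = -111013099/100358160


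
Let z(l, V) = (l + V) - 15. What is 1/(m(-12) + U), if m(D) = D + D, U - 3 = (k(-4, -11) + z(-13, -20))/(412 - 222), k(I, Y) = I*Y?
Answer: -95/1997 ≈ -0.047571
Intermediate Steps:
z(l, V) = -15 + V + l (z(l, V) = (V + l) - 15 = -15 + V + l)
U = 283/95 (U = 3 + (-4*(-11) + (-15 - 20 - 13))/(412 - 222) = 3 + (44 - 48)/190 = 3 - 4*1/190 = 3 - 2/95 = 283/95 ≈ 2.9789)
m(D) = 2*D
1/(m(-12) + U) = 1/(2*(-12) + 283/95) = 1/(-24 + 283/95) = 1/(-1997/95) = -95/1997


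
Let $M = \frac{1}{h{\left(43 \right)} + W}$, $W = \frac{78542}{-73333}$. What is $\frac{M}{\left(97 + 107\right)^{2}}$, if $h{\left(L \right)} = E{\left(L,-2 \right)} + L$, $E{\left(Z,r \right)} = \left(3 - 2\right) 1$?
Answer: $\frac{73333}{131011745760} \approx 5.5974 \cdot 10^{-7}$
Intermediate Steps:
$E{\left(Z,r \right)} = 1$ ($E{\left(Z,r \right)} = 1 \cdot 1 = 1$)
$h{\left(L \right)} = 1 + L$
$W = - \frac{78542}{73333}$ ($W = 78542 \left(- \frac{1}{73333}\right) = - \frac{78542}{73333} \approx -1.071$)
$M = \frac{73333}{3148110}$ ($M = \frac{1}{\left(1 + 43\right) - \frac{78542}{73333}} = \frac{1}{44 - \frac{78542}{73333}} = \frac{1}{\frac{3148110}{73333}} = \frac{73333}{3148110} \approx 0.023294$)
$\frac{M}{\left(97 + 107\right)^{2}} = \frac{73333}{3148110 \left(97 + 107\right)^{2}} = \frac{73333}{3148110 \cdot 204^{2}} = \frac{73333}{3148110 \cdot 41616} = \frac{73333}{3148110} \cdot \frac{1}{41616} = \frac{73333}{131011745760}$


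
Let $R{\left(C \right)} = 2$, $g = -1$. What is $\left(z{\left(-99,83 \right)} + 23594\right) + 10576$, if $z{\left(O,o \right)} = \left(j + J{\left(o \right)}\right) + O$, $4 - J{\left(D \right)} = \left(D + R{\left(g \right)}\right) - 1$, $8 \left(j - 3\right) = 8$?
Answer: $33995$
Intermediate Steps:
$j = 4$ ($j = 3 + \frac{1}{8} \cdot 8 = 3 + 1 = 4$)
$J{\left(D \right)} = 3 - D$ ($J{\left(D \right)} = 4 - \left(\left(D + 2\right) - 1\right) = 4 - \left(\left(2 + D\right) - 1\right) = 4 - \left(1 + D\right) = 3 - D$)
$z{\left(O,o \right)} = 7 + O - o$ ($z{\left(O,o \right)} = \left(4 - \left(-3 + o\right)\right) + O = \left(7 - o\right) + O = 7 + O - o$)
$\left(z{\left(-99,83 \right)} + 23594\right) + 10576 = \left(\left(7 - 99 - 83\right) + 23594\right) + 10576 = \left(-175 + 23594\right) + 10576 = 23419 + 10576 = 33995$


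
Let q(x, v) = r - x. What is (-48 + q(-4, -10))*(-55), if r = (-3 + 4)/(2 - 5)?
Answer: 7315/3 ≈ 2438.3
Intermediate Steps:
r = -1/3 (r = 1/(-3) = 1*(-1/3) = -1/3 ≈ -0.33333)
q(x, v) = -1/3 - x
(-48 + q(-4, -10))*(-55) = (-48 + (-1/3 - 1*(-4)))*(-55) = (-48 + (-1/3 + 4))*(-55) = (-48 + 11/3)*(-55) = -133/3*(-55) = 7315/3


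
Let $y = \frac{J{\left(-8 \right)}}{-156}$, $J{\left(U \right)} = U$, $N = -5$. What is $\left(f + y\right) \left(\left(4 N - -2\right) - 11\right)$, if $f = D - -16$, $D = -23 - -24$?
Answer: $- \frac{19285}{39} \approx -494.49$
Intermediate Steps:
$D = 1$ ($D = -23 + 24 = 1$)
$f = 17$ ($f = 1 - -16 = 1 + 16 = 17$)
$y = \frac{2}{39}$ ($y = - \frac{8}{-156} = \left(-8\right) \left(- \frac{1}{156}\right) = \frac{2}{39} \approx 0.051282$)
$\left(f + y\right) \left(\left(4 N - -2\right) - 11\right) = \left(17 + \frac{2}{39}\right) \left(\left(4 \left(-5\right) - -2\right) - 11\right) = \frac{665 \left(\left(-20 + 2\right) - 11\right)}{39} = \frac{665 \left(-18 - 11\right)}{39} = \frac{665}{39} \left(-29\right) = - \frac{19285}{39}$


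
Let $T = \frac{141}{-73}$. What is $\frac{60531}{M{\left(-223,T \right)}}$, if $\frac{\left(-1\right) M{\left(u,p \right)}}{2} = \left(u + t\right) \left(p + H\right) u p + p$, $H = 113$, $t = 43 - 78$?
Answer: $\frac{107523233}{43849660030} \approx 0.0024521$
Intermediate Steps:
$t = -35$
$T = - \frac{141}{73}$ ($T = 141 \left(- \frac{1}{73}\right) = - \frac{141}{73} \approx -1.9315$)
$M{\left(u,p \right)} = - 2 p - 2 p u \left(-35 + u\right) \left(113 + p\right)$ ($M{\left(u,p \right)} = - 2 \left(\left(u - 35\right) \left(p + 113\right) u p + p\right) = - 2 \left(\left(-35 + u\right) \left(113 + p\right) u p + p\right) = - 2 \left(u \left(-35 + u\right) \left(113 + p\right) p + p\right) = - 2 \left(p u \left(-35 + u\right) \left(113 + p\right) + p\right) = - 2 \left(p + p u \left(-35 + u\right) \left(113 + p\right)\right) = - 2 p - 2 p u \left(-35 + u\right) \left(113 + p\right)$)
$\frac{60531}{M{\left(-223,T \right)}} = \frac{60531}{2 \left(- \frac{141}{73}\right) \left(-1 - 113 \left(-223\right)^{2} + 3955 \left(-223\right) - - \frac{141 \left(-223\right)^{2}}{73} + 35 \left(- \frac{141}{73}\right) \left(-223\right)\right)} = \frac{60531}{2 \left(- \frac{141}{73}\right) \left(-1 - 5619377 - 881965 - \left(- \frac{141}{73}\right) 49729 + \frac{1100505}{73}\right)} = \frac{60531}{2 \left(- \frac{141}{73}\right) \left(-1 - 5619377 - 881965 + \frac{7011789}{73} + \frac{1100505}{73}\right)} = \frac{60531}{2 \left(- \frac{141}{73}\right) \left(- \frac{466485745}{73}\right)} = \frac{60531}{\frac{131548980090}{5329}} = 60531 \cdot \frac{5329}{131548980090} = \frac{107523233}{43849660030}$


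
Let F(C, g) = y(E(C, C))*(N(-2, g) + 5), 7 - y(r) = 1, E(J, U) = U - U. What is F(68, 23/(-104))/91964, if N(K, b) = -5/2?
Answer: 15/91964 ≈ 0.00016311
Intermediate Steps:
E(J, U) = 0
N(K, b) = -5/2 (N(K, b) = -5*½ = -5/2)
y(r) = 6 (y(r) = 7 - 1*1 = 7 - 1 = 6)
F(C, g) = 15 (F(C, g) = 6*(-5/2 + 5) = 6*(5/2) = 15)
F(68, 23/(-104))/91964 = 15/91964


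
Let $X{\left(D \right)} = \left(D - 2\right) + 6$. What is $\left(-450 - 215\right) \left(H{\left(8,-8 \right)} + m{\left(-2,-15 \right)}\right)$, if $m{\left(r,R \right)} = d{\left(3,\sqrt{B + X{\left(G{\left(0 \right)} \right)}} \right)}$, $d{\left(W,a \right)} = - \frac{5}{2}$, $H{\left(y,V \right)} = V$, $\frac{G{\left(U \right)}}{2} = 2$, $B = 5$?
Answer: $\frac{13965}{2} \approx 6982.5$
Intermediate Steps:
$G{\left(U \right)} = 4$ ($G{\left(U \right)} = 2 \cdot 2 = 4$)
$X{\left(D \right)} = 4 + D$ ($X{\left(D \right)} = \left(-2 + D\right) + 6 = 4 + D$)
$d{\left(W,a \right)} = - \frac{5}{2}$ ($d{\left(W,a \right)} = \left(-5\right) \frac{1}{2} = - \frac{5}{2}$)
$m{\left(r,R \right)} = - \frac{5}{2}$
$\left(-450 - 215\right) \left(H{\left(8,-8 \right)} + m{\left(-2,-15 \right)}\right) = \left(-450 - 215\right) \left(-8 - \frac{5}{2}\right) = \left(-665\right) \left(- \frac{21}{2}\right) = \frac{13965}{2}$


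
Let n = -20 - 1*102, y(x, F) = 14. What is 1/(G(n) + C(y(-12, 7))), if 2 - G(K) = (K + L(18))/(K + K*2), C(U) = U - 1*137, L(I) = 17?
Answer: -122/14797 ≈ -0.0082449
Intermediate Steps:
n = -122 (n = -20 - 102 = -122)
C(U) = -137 + U (C(U) = U - 137 = -137 + U)
G(K) = 2 - (17 + K)/(3*K) (G(K) = 2 - (K + 17)/(K + K*2) = 2 - (17 + K)/(K + 2*K) = 2 - (17 + K)/(3*K))
1/(G(n) + C(y(-12, 7))) = 1/((1/3)*(-17 + 5*(-122))/(-122) + (-137 + 14)) = 1/((1/3)*(-1/122)*(-17 - 610) - 123) = 1/((1/3)*(-1/122)*(-627) - 123) = 1/(209/122 - 123) = 1/(-14797/122) = -122/14797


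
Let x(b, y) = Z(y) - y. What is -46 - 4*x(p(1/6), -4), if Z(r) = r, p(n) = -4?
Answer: -46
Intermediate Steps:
x(b, y) = 0 (x(b, y) = y - y = 0)
-46 - 4*x(p(1/6), -4) = -46 - 4*0 = -46 + 0 = -46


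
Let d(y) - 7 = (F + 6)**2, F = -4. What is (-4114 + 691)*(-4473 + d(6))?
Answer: 15273426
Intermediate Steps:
d(y) = 11 (d(y) = 7 + (-4 + 6)**2 = 7 + 2**2 = 7 + 4 = 11)
(-4114 + 691)*(-4473 + d(6)) = (-4114 + 691)*(-4473 + 11) = -3423*(-4462) = 15273426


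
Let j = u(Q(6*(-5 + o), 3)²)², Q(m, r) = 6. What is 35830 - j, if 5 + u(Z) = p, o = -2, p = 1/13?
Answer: 6051174/169 ≈ 35806.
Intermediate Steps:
p = 1/13 ≈ 0.076923
u(Z) = -64/13 (u(Z) = -5 + 1/13 = -64/13)
j = 4096/169 (j = (-64/13)² = 4096/169 ≈ 24.237)
35830 - j = 35830 - 1*4096/169 = 35830 - 4096/169 = 6051174/169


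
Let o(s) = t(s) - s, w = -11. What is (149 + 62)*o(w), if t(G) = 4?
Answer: 3165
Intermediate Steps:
o(s) = 4 - s
(149 + 62)*o(w) = (149 + 62)*(4 - 1*(-11)) = 211*(4 + 11) = 211*15 = 3165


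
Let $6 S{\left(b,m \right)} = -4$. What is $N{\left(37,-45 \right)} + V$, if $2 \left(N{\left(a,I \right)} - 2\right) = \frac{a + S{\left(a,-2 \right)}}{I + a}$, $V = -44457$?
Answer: $- \frac{2133949}{48} \approx -44457.0$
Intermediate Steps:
$S{\left(b,m \right)} = - \frac{2}{3}$ ($S{\left(b,m \right)} = \frac{1}{6} \left(-4\right) = - \frac{2}{3}$)
$N{\left(a,I \right)} = 2 + \frac{- \frac{2}{3} + a}{2 \left(I + a\right)}$ ($N{\left(a,I \right)} = 2 + \frac{\left(a - \frac{2}{3}\right) \frac{1}{I + a}}{2} = 2 + \frac{\left(- \frac{2}{3} + a\right) \frac{1}{I + a}}{2} = 2 + \frac{\frac{1}{I + a} \left(- \frac{2}{3} + a\right)}{2} = 2 + \frac{- \frac{2}{3} + a}{2 \left(I + a\right)}$)
$N{\left(37,-45 \right)} + V = \frac{-2 + 12 \left(-45\right) + 15 \cdot 37}{6 \left(-45 + 37\right)} - 44457 = \frac{-2 - 540 + 555}{6 \left(-8\right)} - 44457 = \frac{1}{6} \left(- \frac{1}{8}\right) 13 - 44457 = - \frac{13}{48} - 44457 = - \frac{2133949}{48}$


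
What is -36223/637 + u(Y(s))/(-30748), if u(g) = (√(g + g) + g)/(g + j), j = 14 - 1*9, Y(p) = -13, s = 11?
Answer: -8910286713/156691808 + I*√26/245984 ≈ -56.865 + 2.0729e-5*I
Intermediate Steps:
j = 5 (j = 14 - 9 = 5)
u(g) = (g + √2*√g)/(5 + g) (u(g) = (√(g + g) + g)/(g + 5) = (√(2*g) + g)/(5 + g) = (√2*√g + g)/(5 + g) = (g + √2*√g)/(5 + g))
-36223/637 + u(Y(s))/(-30748) = -36223/637 + ((-13 + √2*√(-13))/(5 - 13))/(-30748) = -36223*1/637 + ((-13 + √2*(I*√13))/(-8))*(-1/30748) = -36223/637 - (-13 + I*√26)/8*(-1/30748) = -36223/637 + (13/8 - I*√26/8)*(-1/30748) = -36223/637 + (-13/245984 + I*√26/245984) = -8910286713/156691808 + I*√26/245984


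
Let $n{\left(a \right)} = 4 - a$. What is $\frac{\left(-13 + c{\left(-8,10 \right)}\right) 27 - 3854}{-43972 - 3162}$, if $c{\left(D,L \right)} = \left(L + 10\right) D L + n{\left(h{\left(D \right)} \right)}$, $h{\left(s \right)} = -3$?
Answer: $\frac{23608}{23567} \approx 1.0017$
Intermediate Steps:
$c{\left(D,L \right)} = 7 + D L \left(10 + L\right)$ ($c{\left(D,L \right)} = \left(L + 10\right) D L + \left(4 - -3\right) = \left(10 + L\right) D L + \left(4 + 3\right) = D \left(10 + L\right) L + 7 = D L \left(10 + L\right) + 7 = 7 + D L \left(10 + L\right)$)
$\frac{\left(-13 + c{\left(-8,10 \right)}\right) 27 - 3854}{-43972 - 3162} = \frac{\left(-13 + \left(7 - 8 \cdot 10^{2} + 10 \left(-8\right) 10\right)\right) 27 - 3854}{-43972 - 3162} = \frac{\left(-13 - 1593\right) 27 - 3854}{-47134} = \left(\left(-13 - 1593\right) 27 - 3854\right) \left(- \frac{1}{47134}\right) = \left(\left(-1606\right) 27 - 3854\right) \left(- \frac{1}{47134}\right) = \left(-43362 - 3854\right) \left(- \frac{1}{47134}\right) = \left(-47216\right) \left(- \frac{1}{47134}\right) = \frac{23608}{23567}$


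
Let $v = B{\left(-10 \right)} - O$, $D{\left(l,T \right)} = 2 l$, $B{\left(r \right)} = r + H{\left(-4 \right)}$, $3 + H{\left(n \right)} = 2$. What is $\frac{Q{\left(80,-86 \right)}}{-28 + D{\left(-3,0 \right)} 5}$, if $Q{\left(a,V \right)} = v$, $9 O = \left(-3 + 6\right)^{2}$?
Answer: $\frac{6}{29} \approx 0.2069$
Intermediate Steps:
$H{\left(n \right)} = -1$ ($H{\left(n \right)} = -3 + 2 = -1$)
$B{\left(r \right)} = -1 + r$ ($B{\left(r \right)} = r - 1 = -1 + r$)
$O = 1$ ($O = \frac{\left(-3 + 6\right)^{2}}{9} = \frac{3^{2}}{9} = \frac{1}{9} \cdot 9 = 1$)
$v = -12$ ($v = \left(-1 - 10\right) - 1 = -11 - 1 = -12$)
$Q{\left(a,V \right)} = -12$
$\frac{Q{\left(80,-86 \right)}}{-28 + D{\left(-3,0 \right)} 5} = - \frac{12}{-28 + 2 \left(-3\right) 5} = - \frac{12}{-28 - 30} = - \frac{12}{-58} = \left(-12\right) \left(- \frac{1}{58}\right) = \frac{6}{29}$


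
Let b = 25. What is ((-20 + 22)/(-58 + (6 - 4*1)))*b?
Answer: -25/28 ≈ -0.89286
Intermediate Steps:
((-20 + 22)/(-58 + (6 - 4*1)))*b = ((-20 + 22)/(-58 + (6 - 4*1)))*25 = (2/(-58 + (6 - 4)))*25 = (2/(-58 + 2))*25 = (2/(-56))*25 = (2*(-1/56))*25 = -1/28*25 = -25/28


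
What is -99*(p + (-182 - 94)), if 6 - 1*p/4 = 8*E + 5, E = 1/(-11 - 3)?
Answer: 186912/7 ≈ 26702.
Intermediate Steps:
E = -1/14 (E = 1/(-14) = -1/14 ≈ -0.071429)
p = 44/7 (p = 24 - 4*(8*(-1/14) + 5) = 24 - 4*(-4/7 + 5) = 24 - 4*31/7 = 24 - 124/7 = 44/7 ≈ 6.2857)
-99*(p + (-182 - 94)) = -99*(44/7 + (-182 - 94)) = -99*(44/7 - 276) = -99*(-1888/7) = 186912/7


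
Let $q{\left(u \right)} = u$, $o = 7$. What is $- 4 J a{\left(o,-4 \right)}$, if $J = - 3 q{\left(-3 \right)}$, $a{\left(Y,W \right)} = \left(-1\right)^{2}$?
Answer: $-36$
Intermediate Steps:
$a{\left(Y,W \right)} = 1$
$J = 9$ ($J = \left(-3\right) \left(-3\right) = 9$)
$- 4 J a{\left(o,-4 \right)} = \left(-4\right) 9 \cdot 1 = \left(-36\right) 1 = -36$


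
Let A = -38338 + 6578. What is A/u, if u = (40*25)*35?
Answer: -794/875 ≈ -0.90743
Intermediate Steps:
u = 35000 (u = 1000*35 = 35000)
A = -31760
A/u = -31760/35000 = -31760*1/35000 = -794/875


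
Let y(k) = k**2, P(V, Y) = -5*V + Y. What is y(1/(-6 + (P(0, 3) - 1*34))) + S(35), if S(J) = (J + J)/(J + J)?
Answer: 1370/1369 ≈ 1.0007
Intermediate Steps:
P(V, Y) = Y - 5*V
S(J) = 1 (S(J) = (2*J)/((2*J)) = (2*J)*(1/(2*J)) = 1)
y(1/(-6 + (P(0, 3) - 1*34))) + S(35) = (1/(-6 + ((3 - 5*0) - 1*34)))**2 + 1 = (1/(-6 + ((3 + 0) - 34)))**2 + 1 = (1/(-6 + (3 - 34)))**2 + 1 = (1/(-6 - 31))**2 + 1 = (1/(-37))**2 + 1 = (-1/37)**2 + 1 = 1/1369 + 1 = 1370/1369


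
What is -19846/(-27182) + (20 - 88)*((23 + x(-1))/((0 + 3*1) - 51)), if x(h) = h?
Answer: 2601055/81546 ≈ 31.897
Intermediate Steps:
-19846/(-27182) + (20 - 88)*((23 + x(-1))/((0 + 3*1) - 51)) = -19846/(-27182) + (20 - 88)*((23 - 1)/((0 + 3*1) - 51)) = -19846*(-1/27182) - 1496/((0 + 3) - 51) = 9923/13591 - 1496/(3 - 51) = 9923/13591 - 1496/(-48) = 9923/13591 - 1496*(-1)/48 = 9923/13591 - 68*(-11/24) = 9923/13591 + 187/6 = 2601055/81546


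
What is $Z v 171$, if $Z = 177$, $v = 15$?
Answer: $454005$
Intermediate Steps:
$Z v 171 = 177 \cdot 15 \cdot 171 = 2655 \cdot 171 = 454005$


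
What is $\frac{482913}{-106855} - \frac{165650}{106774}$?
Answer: $- \frac{34631541706}{5704667885} \approx -6.0707$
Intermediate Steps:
$\frac{482913}{-106855} - \frac{165650}{106774} = 482913 \left(- \frac{1}{106855}\right) - \frac{82825}{53387} = - \frac{482913}{106855} - \frac{82825}{53387} = - \frac{34631541706}{5704667885}$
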